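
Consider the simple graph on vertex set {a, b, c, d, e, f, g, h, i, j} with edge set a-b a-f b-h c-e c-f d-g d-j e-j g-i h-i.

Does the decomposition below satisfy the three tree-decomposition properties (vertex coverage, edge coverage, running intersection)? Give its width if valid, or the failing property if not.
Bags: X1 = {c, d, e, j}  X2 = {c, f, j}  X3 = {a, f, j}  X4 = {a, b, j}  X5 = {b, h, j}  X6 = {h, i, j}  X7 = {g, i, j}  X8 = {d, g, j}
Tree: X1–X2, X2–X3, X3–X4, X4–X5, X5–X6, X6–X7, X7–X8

A tree decomposition must satisfy three properties: every vertex lies in some bag; for every edge, both endpoints lie together in some bag; and for every vertex, the bags containing it form a connected subtree. Here bags containing vertex d are not connected in the tree, so the decomposition is invalid.

No — bags containing vertex d are not connected in the tree.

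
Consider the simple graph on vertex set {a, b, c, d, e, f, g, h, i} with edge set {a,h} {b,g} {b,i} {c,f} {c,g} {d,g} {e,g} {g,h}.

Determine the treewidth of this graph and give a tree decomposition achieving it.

Treewidth 1.
Bags: B1 = {b, g}  B2 = {e, g}  B3 = {b, i}  B4 = {d, g}  B5 = {c, g}  B6 = {g, h}  B7 = {a, h}  B8 = {c, f}
Tree: B1–B2, B1–B3, B1–B4, B4–B5, B2–B6, B6–B7, B5–B8

Every bag has size at most 2, so the width is 2 − 1 = 1 and tw(G) ≤ 1. Since G has at least one edge (e.g. b–g), it is not an edgeless graph, so tw(G) ≥ 1. The upper and lower bounds meet at 1, so that is the treewidth.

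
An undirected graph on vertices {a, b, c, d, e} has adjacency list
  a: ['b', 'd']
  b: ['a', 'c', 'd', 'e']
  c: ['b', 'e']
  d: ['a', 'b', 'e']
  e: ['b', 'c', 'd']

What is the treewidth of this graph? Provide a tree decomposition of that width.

The largest bag has 3 vertices, giving width 2; this decomposition certifies tw(G) ≤ 2. For the lower bound, the 3 vertices {b, d, e} are pairwise adjacent, and any tree decomposition puts a clique entirely inside one bag — forcing width ≥ 2. Therefore the treewidth is 2.

Treewidth 2.
One such decomposition:
Bags: B1 = {a, b, d}  B2 = {b, d, e}  B3 = {b, c, e}
Tree: B1–B2, B2–B3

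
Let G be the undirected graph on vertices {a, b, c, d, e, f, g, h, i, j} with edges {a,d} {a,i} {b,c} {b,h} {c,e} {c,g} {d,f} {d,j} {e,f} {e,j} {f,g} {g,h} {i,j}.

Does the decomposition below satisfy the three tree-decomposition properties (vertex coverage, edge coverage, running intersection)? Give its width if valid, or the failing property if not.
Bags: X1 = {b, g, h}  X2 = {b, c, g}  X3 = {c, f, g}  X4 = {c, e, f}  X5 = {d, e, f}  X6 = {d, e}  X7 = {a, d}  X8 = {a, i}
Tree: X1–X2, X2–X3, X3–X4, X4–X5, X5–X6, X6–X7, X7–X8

A tree decomposition must satisfy three properties: every vertex lies in some bag; for every edge, both endpoints lie together in some bag; and for every vertex, the bags containing it form a connected subtree. Here vertex j appears in no bag, so the decomposition is invalid.

No — vertex j appears in no bag.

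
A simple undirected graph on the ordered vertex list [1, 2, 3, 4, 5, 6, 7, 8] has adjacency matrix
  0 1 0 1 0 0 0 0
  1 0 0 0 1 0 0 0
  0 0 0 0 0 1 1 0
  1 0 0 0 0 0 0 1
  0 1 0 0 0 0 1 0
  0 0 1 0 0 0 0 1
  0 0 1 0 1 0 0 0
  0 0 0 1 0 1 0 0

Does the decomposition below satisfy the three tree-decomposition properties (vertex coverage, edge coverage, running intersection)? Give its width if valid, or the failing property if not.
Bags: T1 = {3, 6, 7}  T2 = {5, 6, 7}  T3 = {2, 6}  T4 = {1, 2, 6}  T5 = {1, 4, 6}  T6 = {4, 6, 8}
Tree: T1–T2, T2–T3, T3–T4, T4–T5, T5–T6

A tree decomposition must satisfy three properties: every vertex lies in some bag; for every edge, both endpoints lie together in some bag; and for every vertex, the bags containing it form a connected subtree. Here edge (5,2) lies in no bag, so the decomposition is invalid.

No — edge (5,2) lies in no bag.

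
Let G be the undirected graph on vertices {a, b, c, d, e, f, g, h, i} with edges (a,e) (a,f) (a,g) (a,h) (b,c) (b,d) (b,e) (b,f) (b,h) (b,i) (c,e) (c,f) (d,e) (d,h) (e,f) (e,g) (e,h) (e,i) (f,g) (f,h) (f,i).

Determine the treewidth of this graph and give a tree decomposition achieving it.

Treewidth 3.
One optimal decomposition is:
Bags: B1 = {b, e, f, h}  B2 = {b, d, e, h}  B3 = {a, e, f, h}  B4 = {a, e, f, g}  B5 = {b, c, e, f}  B6 = {b, e, f, i}
Tree: B1–B2, B1–B3, B3–B4, B1–B5, B1–B6

Each bag holds 4 vertices, so the decomposition has width 3, which upper-bounds the treewidth. On the other hand G contains the 4-clique {b, d, e, h}. A clique must lie in a single bag of any decomposition, so no decomposition can have width below 3. Hence tw(G) = 3 exactly.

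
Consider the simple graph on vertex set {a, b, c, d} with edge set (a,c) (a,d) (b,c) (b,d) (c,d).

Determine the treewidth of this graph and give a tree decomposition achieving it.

Each bag holds 3 vertices, so the decomposition has width 2, which upper-bounds the treewidth. On the other hand G contains the 3-clique {a, c, d}. A clique must lie in a single bag of any decomposition, so no decomposition can have width below 2. The upper and lower bounds meet at 2, so that is the treewidth.

Treewidth 2.
One optimal decomposition is:
Bags: B1 = {b, c, d}  B2 = {a, c, d}
Tree: B1–B2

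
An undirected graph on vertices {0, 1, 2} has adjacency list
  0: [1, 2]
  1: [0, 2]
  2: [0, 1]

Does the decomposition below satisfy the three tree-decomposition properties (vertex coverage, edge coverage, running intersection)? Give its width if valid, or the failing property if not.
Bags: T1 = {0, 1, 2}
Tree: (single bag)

Yes; width 2.

Every vertex of G appears in some bag (union = {0, 1, 2}); every edge is covered by a bag; and for each vertex v the set of bags containing v is connected in the bag tree. The decomposition is therefore valid. The largest bag has 3 vertices, so the width is 2.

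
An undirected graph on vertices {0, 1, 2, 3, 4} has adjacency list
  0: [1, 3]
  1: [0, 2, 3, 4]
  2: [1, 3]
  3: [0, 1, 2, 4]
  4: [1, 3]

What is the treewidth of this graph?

A width-2 tree decomposition is:
Bags: B1 = {1, 2, 3}  B2 = {0, 1, 3}  B3 = {1, 3, 4}
Tree: B1–B2, B2–B3
Each bag holds 3 vertices, so the decomposition has width 2, which upper-bounds the treewidth. For the lower bound, the 3 vertices {0, 1, 3} are pairwise adjacent, and any tree decomposition puts a clique entirely inside one bag — forcing width ≥ 2. Combining the bounds, tw(G) = 2.

2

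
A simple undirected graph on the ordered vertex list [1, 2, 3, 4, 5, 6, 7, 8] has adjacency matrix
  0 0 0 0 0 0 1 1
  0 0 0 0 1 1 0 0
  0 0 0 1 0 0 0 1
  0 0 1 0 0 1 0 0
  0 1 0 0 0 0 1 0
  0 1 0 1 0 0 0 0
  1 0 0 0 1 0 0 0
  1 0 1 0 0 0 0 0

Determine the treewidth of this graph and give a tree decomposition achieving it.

Every bag has size at most 3, so the width is 3 − 1 = 2 and tw(G) ≤ 2. Since 2–6–4–3–8–1–7–5–2 is a cycle in G, G is not acyclic. Forests are exactly the graphs of treewidth ≤ 1, so tw(G) ≥ 2. Hence tw(G) = 2 exactly.

Treewidth 2.
One optimal decomposition is:
Bags: B1 = {2, 4, 6}  B2 = {2, 3, 4}  B3 = {2, 3, 8}  B4 = {1, 2, 8}  B5 = {1, 2, 7}  B6 = {2, 5, 7}
Tree: B1–B2, B2–B3, B3–B4, B4–B5, B5–B6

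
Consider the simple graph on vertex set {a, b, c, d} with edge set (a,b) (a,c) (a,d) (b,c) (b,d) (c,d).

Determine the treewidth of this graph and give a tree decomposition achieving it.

Treewidth 3.
Bags: B1 = {a, b, c, d}
Tree: (single bag)

A single bag containing all 4 vertices is trivially a valid decomposition of width 3. For the lower bound, the 4 vertices {a, b, c, d} are pairwise adjacent, and any tree decomposition puts a clique entirely inside one bag — forcing width ≥ 3. Hence tw(G) = 3 exactly.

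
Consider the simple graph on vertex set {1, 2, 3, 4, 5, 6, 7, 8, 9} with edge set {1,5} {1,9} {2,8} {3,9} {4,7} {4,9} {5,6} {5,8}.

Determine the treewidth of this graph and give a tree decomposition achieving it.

Treewidth 1.
One such decomposition:
Bags: B1 = {1, 9}  B2 = {1, 5}  B3 = {5, 8}  B4 = {5, 6}  B5 = {4, 9}  B6 = {2, 8}  B7 = {3, 9}  B8 = {4, 7}
Tree: B1–B2, B2–B3, B2–B4, B1–B5, B3–B6, B5–B7, B5–B8

The largest bag has 2 vertices, giving width 1; this decomposition certifies tw(G) ≤ 1. Any graph with an edge has treewidth ≥ 1, and G has the edge 9–1. Hence tw(G) = 1 exactly.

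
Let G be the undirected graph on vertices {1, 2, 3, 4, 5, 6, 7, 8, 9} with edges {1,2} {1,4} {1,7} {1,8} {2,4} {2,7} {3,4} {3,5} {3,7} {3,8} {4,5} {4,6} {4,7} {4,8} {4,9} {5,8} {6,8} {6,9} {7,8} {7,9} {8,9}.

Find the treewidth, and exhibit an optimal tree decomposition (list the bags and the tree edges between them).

Each bag holds 4 vertices, so the decomposition has width 3, which upper-bounds the treewidth. Conversely, {3, 4, 5, 8} is a clique of size 4, and the vertices of any clique must share a bag in every tree decomposition; so some bag has ≥ 4 vertices and tw(G) ≥ 3. Hence tw(G) = 3 exactly.

Treewidth 3.
One such decomposition:
Bags: B1 = {4, 7, 8, 9}  B2 = {4, 6, 8, 9}  B3 = {3, 4, 7, 8}  B4 = {1, 4, 7, 8}  B5 = {1, 2, 4, 7}  B6 = {3, 4, 5, 8}
Tree: B1–B2, B1–B3, B1–B4, B4–B5, B3–B6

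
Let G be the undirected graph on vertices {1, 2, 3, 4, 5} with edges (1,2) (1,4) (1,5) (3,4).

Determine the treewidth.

A width-1 tree decomposition is:
Bags: B1 = {1, 4}  B2 = {3, 4}  B3 = {1, 2}  B4 = {1, 5}
Tree: B1–B2, B1–B3, B1–B4
Every bag has size at most 2, so the width is 2 − 1 = 1 and tw(G) ≤ 1. Any graph with an edge has treewidth ≥ 1, and G has the edge 1–4. Therefore the treewidth is 1.

1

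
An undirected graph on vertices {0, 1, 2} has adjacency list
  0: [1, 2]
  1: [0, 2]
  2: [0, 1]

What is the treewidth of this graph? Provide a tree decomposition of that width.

Treewidth 2.
Bags: B1 = {0, 1, 2}
Tree: (single bag)

With just one bag of size 3, the width is 3 − 1 = 2, so tw(G) ≤ 2. Conversely, {0, 1, 2} is a clique of size 3, and the vertices of any clique must share a bag in every tree decomposition; so some bag has ≥ 3 vertices and tw(G) ≥ 2. Combining the bounds, tw(G) = 2.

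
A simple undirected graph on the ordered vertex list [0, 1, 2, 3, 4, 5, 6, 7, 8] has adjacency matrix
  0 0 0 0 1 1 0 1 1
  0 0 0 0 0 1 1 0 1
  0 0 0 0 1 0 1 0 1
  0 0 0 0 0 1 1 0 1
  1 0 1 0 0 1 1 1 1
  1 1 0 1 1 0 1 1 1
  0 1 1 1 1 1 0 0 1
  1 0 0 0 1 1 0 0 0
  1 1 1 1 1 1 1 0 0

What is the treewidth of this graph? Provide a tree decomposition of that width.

Each bag holds 4 vertices, so the decomposition has width 3, which upper-bounds the treewidth. Conversely, {2, 4, 6, 8} is a clique of size 4, and the vertices of any clique must share a bag in every tree decomposition; so some bag has ≥ 4 vertices and tw(G) ≥ 3. Combining the bounds, tw(G) = 3.

Treewidth 3.
One optimal decomposition is:
Bags: B1 = {4, 5, 6, 8}  B2 = {1, 5, 6, 8}  B3 = {0, 4, 5, 8}  B4 = {3, 5, 6, 8}  B5 = {0, 4, 5, 7}  B6 = {2, 4, 6, 8}
Tree: B1–B2, B1–B3, B1–B4, B3–B5, B1–B6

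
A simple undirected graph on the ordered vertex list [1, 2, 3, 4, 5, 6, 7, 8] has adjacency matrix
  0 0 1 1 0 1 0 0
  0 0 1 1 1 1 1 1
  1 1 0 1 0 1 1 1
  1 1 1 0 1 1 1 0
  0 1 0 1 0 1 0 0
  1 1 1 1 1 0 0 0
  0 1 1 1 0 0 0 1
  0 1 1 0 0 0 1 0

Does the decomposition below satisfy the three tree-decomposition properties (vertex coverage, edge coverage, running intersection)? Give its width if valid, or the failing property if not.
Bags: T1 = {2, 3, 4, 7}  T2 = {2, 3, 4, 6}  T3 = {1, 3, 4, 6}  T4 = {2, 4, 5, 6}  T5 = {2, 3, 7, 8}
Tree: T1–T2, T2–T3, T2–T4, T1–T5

Yes; width 3.

Checking the three conditions: (i) the bags cover all of {1, 2, 3, 4, 5, 6, 7, 8}; (ii) for each edge, some bag contains both endpoints; (iii) the bags containing any fixed vertex form a subtree. All hold, so the decomposition is valid with width 4 − 1 = 3.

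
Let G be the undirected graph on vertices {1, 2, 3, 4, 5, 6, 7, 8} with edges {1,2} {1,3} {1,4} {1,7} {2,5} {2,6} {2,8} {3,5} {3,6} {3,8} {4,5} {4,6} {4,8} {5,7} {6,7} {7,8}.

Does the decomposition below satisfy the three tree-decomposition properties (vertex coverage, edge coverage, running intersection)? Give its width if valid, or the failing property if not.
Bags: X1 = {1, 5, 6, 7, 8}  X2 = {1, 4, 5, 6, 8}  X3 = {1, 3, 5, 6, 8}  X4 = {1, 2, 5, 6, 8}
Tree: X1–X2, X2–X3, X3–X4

Yes; width 4.

Vertex coverage: the bags together contain {1, 2, 3, 4, 5, 6, 7, 8}, the full vertex set. Edge coverage: each edge of G has both endpoints in at least one bag. Running intersection: for every vertex, the bags containing it form a connected subtree. All three properties hold, so this is a valid tree decomposition of width max|bag| − 1 = 4, and hence tw(G) ≤ 4.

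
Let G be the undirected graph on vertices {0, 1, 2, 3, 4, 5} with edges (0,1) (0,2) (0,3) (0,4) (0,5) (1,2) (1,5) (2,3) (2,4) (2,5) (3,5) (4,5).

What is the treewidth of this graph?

A width-3 tree decomposition is:
Bags: B1 = {0, 2, 4, 5}  B2 = {0, 1, 2, 5}  B3 = {0, 2, 3, 5}
Tree: B1–B2, B2–B3
Each bag holds 4 vertices, so the decomposition has width 3, which upper-bounds the treewidth. For the lower bound, the 4 vertices {0, 1, 2, 5} are pairwise adjacent, and any tree decomposition puts a clique entirely inside one bag — forcing width ≥ 3. The upper and lower bounds meet at 3, so that is the treewidth.

3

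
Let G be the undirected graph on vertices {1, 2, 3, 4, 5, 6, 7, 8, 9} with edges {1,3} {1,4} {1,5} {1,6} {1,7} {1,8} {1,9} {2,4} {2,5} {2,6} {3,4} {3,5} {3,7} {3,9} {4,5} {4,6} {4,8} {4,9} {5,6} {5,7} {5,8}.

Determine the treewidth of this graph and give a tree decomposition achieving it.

Treewidth 3.
One optimal decomposition is:
Bags: B1 = {1, 4, 5, 6}  B2 = {1, 3, 4, 5}  B3 = {1, 4, 5, 8}  B4 = {2, 4, 5, 6}  B5 = {1, 3, 5, 7}  B6 = {1, 3, 4, 9}
Tree: B1–B2, B1–B3, B1–B4, B2–B5, B2–B6

Each bag holds 4 vertices, so the decomposition has width 3, which upper-bounds the treewidth. For the lower bound, the 4 vertices {1, 3, 4, 9} are pairwise adjacent, and any tree decomposition puts a clique entirely inside one bag — forcing width ≥ 3. The upper and lower bounds meet at 3, so that is the treewidth.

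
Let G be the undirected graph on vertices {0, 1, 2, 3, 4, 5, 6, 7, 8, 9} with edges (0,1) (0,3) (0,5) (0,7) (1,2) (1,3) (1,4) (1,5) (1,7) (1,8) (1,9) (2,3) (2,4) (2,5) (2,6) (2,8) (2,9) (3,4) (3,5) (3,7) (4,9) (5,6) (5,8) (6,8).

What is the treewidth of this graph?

A width-3 tree decomposition is:
Bags: B1 = {1, 2, 3, 4}  B2 = {1, 2, 3, 5}  B3 = {1, 2, 5, 8}  B4 = {2, 5, 6, 8}  B5 = {0, 1, 3, 5}  B6 = {1, 2, 4, 9}  B7 = {0, 1, 3, 7}
Tree: B1–B2, B2–B3, B3–B4, B2–B5, B1–B6, B5–B7
The largest bag has 4 vertices, giving width 3; this decomposition certifies tw(G) ≤ 3. For the lower bound, the 4 vertices {0, 1, 3, 5} are pairwise adjacent, and any tree decomposition puts a clique entirely inside one bag — forcing width ≥ 3. Combining the bounds, tw(G) = 3.

3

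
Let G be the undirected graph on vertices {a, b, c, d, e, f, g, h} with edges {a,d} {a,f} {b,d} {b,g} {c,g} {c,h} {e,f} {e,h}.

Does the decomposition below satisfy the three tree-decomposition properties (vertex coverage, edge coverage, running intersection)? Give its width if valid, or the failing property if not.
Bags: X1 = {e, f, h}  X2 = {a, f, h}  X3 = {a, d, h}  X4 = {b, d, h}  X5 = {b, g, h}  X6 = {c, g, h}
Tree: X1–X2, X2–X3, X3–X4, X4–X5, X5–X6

Checking the three conditions: (i) the bags cover all of {a, b, c, d, e, f, g, h}; (ii) for each edge, some bag contains both endpoints; (iii) the bags containing any fixed vertex form a subtree. All hold, so the decomposition is valid with width 3 − 1 = 2.

Yes; width 2.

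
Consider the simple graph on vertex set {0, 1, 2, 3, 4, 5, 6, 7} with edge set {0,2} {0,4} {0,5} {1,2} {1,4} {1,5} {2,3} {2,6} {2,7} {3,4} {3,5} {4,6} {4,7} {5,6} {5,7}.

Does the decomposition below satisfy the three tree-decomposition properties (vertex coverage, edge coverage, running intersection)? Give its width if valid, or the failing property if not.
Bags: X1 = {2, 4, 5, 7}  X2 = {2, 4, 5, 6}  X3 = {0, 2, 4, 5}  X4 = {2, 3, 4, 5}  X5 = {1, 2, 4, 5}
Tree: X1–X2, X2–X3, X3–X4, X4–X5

Yes; width 3.

Every vertex of G appears in some bag (union = {0, 1, 2, 3, 4, 5, 6, 7}); every edge is covered by a bag; and for each vertex v the set of bags containing v is connected in the bag tree. The decomposition is therefore valid. The largest bag has 4 vertices, so the width is 3.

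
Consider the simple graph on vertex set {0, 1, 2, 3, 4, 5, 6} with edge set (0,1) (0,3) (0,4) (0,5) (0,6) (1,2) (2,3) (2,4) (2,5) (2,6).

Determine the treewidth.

A width-2 tree decomposition is:
Bags: B1 = {0, 1, 2}  B2 = {0, 2, 6}  B3 = {0, 2, 4}  B4 = {0, 2, 5}  B5 = {0, 2, 3}
Tree: B1–B2, B2–B3, B3–B4, B4–B5
Each bag holds 3 vertices, so the decomposition has width 2, which upper-bounds the treewidth. Since 0–1–2–6–0 is a cycle in G, G is not acyclic. Forests are exactly the graphs of treewidth ≤ 1, so tw(G) ≥ 2. Therefore the treewidth is 2.

2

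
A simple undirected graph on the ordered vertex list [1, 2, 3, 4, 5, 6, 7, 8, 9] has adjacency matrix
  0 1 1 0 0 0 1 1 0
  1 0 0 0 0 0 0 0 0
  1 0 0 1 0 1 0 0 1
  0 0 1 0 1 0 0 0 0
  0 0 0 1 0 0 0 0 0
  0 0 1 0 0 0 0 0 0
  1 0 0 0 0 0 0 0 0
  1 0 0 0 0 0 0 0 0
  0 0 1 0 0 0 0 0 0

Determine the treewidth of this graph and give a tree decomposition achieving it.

The largest bag has 2 vertices, giving width 1; this decomposition certifies tw(G) ≤ 1. Since G has at least one edge (e.g. 7–1), it is not an edgeless graph, so tw(G) ≥ 1. The upper and lower bounds meet at 1, so that is the treewidth.

Treewidth 1.
One such decomposition:
Bags: B1 = {1, 7}  B2 = {1, 3}  B3 = {3, 4}  B4 = {1, 2}  B5 = {3, 9}  B6 = {3, 6}  B7 = {1, 8}  B8 = {4, 5}
Tree: B1–B2, B2–B3, B1–B4, B2–B5, B3–B6, B1–B7, B3–B8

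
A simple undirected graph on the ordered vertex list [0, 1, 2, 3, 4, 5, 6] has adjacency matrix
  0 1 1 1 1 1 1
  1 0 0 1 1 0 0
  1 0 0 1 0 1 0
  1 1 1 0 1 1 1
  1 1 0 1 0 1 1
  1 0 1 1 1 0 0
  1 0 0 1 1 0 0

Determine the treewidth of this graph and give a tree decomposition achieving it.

The largest bag has 4 vertices, giving width 3; this decomposition certifies tw(G) ≤ 3. On the other hand G contains the 4-clique {0, 2, 3, 5}. A clique must lie in a single bag of any decomposition, so no decomposition can have width below 3. Therefore the treewidth is 3.

Treewidth 3.
One optimal decomposition is:
Bags: B1 = {0, 1, 3, 4}  B2 = {0, 3, 4, 6}  B3 = {0, 3, 4, 5}  B4 = {0, 2, 3, 5}
Tree: B1–B2, B1–B3, B3–B4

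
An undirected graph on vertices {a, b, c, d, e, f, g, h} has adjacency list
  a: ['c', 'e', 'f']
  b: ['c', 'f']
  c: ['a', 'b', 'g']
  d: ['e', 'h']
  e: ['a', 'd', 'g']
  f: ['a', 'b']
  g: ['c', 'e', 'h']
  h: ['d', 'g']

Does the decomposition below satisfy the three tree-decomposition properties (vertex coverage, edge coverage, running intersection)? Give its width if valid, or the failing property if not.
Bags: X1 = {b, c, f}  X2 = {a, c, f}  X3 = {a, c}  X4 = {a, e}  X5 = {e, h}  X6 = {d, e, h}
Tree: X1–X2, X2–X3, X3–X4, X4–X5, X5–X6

No — vertex g appears in no bag.

A tree decomposition must satisfy three properties: every vertex lies in some bag; for every edge, both endpoints lie together in some bag; and for every vertex, the bags containing it form a connected subtree. Here vertex g appears in no bag, so the decomposition is invalid.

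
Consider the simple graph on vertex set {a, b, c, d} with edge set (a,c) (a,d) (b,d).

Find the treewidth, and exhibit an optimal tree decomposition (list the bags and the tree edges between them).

Treewidth 1.
One optimal decomposition is:
Bags: B1 = {a, c}  B2 = {a, d}  B3 = {b, d}
Tree: B1–B2, B2–B3

The largest bag has 2 vertices, giving width 1; this decomposition certifies tw(G) ≤ 1. G has an edge, so its treewidth is at least 1. Therefore the treewidth is 1.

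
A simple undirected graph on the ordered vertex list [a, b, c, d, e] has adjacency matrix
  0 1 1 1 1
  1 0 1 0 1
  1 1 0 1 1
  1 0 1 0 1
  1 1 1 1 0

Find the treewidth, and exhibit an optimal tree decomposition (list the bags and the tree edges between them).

Each bag holds 4 vertices, so the decomposition has width 3, which upper-bounds the treewidth. On the other hand G contains the 4-clique {a, c, d, e}. A clique must lie in a single bag of any decomposition, so no decomposition can have width below 3. Therefore the treewidth is 3.

Treewidth 3.
One optimal decomposition is:
Bags: B1 = {a, c, d, e}  B2 = {a, b, c, e}
Tree: B1–B2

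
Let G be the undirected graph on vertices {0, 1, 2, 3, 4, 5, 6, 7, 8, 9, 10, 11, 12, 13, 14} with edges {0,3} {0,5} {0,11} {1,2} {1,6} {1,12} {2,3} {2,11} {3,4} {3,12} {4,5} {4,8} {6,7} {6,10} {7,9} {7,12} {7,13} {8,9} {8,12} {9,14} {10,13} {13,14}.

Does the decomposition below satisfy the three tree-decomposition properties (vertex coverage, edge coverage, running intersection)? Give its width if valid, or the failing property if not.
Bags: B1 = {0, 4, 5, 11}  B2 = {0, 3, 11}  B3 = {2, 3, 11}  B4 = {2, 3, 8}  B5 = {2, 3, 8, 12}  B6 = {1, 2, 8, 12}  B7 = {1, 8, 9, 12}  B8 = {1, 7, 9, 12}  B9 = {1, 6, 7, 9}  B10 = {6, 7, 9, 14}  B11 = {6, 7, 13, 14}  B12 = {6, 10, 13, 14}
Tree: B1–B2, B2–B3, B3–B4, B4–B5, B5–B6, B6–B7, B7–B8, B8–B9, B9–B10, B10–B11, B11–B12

A tree decomposition must satisfy three properties: every vertex lies in some bag; for every edge, both endpoints lie together in some bag; and for every vertex, the bags containing it form a connected subtree. Here edge (4,3) lies in no bag, so the decomposition is invalid.

No — edge (4,3) lies in no bag.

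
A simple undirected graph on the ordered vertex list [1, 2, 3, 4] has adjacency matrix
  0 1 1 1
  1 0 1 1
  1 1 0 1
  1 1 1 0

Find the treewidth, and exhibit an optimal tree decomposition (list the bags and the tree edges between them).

Treewidth 3.
One such decomposition:
Bags: B1 = {1, 2, 3, 4}
Tree: (single bag)

With just one bag of size 4, the width is 4 − 1 = 3, so tw(G) ≤ 3. On the other hand G contains the 4-clique {1, 2, 3, 4}. A clique must lie in a single bag of any decomposition, so no decomposition can have width below 3. Combining the bounds, tw(G) = 3.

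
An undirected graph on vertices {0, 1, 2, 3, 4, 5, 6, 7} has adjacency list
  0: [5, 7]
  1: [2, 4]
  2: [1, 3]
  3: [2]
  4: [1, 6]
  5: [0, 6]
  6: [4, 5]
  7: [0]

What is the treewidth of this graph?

A width-1 tree decomposition is:
Bags: B1 = {0, 7}  B2 = {0, 5}  B3 = {5, 6}  B4 = {4, 6}  B5 = {1, 4}  B6 = {1, 2}  B7 = {2, 3}
Tree: B1–B2, B2–B3, B3–B4, B4–B5, B5–B6, B6–B7
Each bag holds 2 vertices, so the decomposition has width 1, which upper-bounds the treewidth. Since G has at least one edge (e.g. 7–0), it is not an edgeless graph, so tw(G) ≥ 1. Hence tw(G) = 1 exactly.

1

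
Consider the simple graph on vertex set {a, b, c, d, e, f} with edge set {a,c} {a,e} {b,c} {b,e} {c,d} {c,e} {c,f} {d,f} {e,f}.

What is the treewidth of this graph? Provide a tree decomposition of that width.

Each bag holds 3 vertices, so the decomposition has width 2, which upper-bounds the treewidth. For the lower bound, the 3 vertices {c, d, f} are pairwise adjacent, and any tree decomposition puts a clique entirely inside one bag — forcing width ≥ 2. Hence tw(G) = 2 exactly.

Treewidth 2.
One optimal decomposition is:
Bags: B1 = {a, c, e}  B2 = {c, e, f}  B3 = {b, c, e}  B4 = {c, d, f}
Tree: B1–B2, B1–B3, B2–B4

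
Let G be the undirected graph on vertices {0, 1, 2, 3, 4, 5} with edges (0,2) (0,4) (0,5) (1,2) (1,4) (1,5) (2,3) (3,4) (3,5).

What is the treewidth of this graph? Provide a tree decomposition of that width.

Each bag holds 4 vertices, so the decomposition has width 3, which upper-bounds the treewidth. For the lower bound: the 4 vertex sets {3,4}, {0,2}, {5}, {1} are disjoint, each induces a connected subgraph, and every pair is joined by at least one edge of G. Contracting each set to a single vertex therefore yields K_{4} as a minor, and since treewidth is minor-monotone, tw(G) ≥ tw(K_{4}) = 3. The upper and lower bounds meet at 3, so that is the treewidth.

Treewidth 3.
One such decomposition:
Bags: B1 = {2, 3, 4, 5}  B2 = {0, 2, 4, 5}  B3 = {1, 2, 4, 5}
Tree: B1–B2, B2–B3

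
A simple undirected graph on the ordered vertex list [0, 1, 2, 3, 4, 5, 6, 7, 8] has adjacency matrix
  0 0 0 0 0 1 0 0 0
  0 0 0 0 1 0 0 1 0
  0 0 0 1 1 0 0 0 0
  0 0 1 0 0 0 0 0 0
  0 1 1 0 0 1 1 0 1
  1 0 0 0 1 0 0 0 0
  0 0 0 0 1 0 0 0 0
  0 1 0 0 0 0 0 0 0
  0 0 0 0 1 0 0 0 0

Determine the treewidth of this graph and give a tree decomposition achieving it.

Treewidth 1.
One optimal decomposition is:
Bags: B1 = {4, 5}  B2 = {1, 4}  B3 = {2, 4}  B4 = {4, 6}  B5 = {1, 7}  B6 = {2, 3}  B7 = {0, 5}  B8 = {4, 8}
Tree: B1–B2, B1–B3, B1–B4, B2–B5, B3–B6, B1–B7, B4–B8

The largest bag has 2 vertices, giving width 1; this decomposition certifies tw(G) ≤ 1. Any graph with an edge has treewidth ≥ 1, and G has the edge 4–5. Therefore the treewidth is 1.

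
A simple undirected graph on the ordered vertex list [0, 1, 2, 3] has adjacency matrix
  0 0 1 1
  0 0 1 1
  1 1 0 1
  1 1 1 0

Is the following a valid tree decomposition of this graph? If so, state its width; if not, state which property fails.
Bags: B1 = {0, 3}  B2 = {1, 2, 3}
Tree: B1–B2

No — edge (2,0) lies in no bag.

A tree decomposition must satisfy three properties: every vertex lies in some bag; for every edge, both endpoints lie together in some bag; and for every vertex, the bags containing it form a connected subtree. Here edge (2,0) lies in no bag, so the decomposition is invalid.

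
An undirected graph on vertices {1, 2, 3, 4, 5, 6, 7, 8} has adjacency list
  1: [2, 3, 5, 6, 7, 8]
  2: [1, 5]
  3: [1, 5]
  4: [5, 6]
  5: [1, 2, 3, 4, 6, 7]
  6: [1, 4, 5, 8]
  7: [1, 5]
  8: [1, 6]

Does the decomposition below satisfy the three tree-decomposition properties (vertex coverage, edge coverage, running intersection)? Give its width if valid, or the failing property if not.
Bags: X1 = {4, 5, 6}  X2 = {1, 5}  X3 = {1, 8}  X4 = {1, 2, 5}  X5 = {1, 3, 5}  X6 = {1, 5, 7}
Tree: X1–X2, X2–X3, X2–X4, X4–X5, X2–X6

No — edge (6,1) lies in no bag.

A tree decomposition must satisfy three properties: every vertex lies in some bag; for every edge, both endpoints lie together in some bag; and for every vertex, the bags containing it form a connected subtree. Here edge (6,1) lies in no bag, so the decomposition is invalid.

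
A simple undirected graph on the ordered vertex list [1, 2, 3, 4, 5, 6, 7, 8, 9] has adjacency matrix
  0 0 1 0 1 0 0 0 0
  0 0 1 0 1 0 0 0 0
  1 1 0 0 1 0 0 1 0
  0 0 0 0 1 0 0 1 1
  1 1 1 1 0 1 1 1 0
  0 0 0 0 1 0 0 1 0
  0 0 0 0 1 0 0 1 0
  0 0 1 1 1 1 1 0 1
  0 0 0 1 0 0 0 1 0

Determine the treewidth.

2

A width-2 tree decomposition is:
Bags: B1 = {2, 3, 5}  B2 = {3, 5, 8}  B3 = {5, 6, 8}  B4 = {4, 5, 8}  B5 = {4, 8, 9}  B6 = {5, 7, 8}  B7 = {1, 3, 5}
Tree: B1–B2, B2–B3, B3–B4, B4–B5, B2–B6, B1–B7
Every bag has size at most 3, so the width is 3 − 1 = 2 and tw(G) ≤ 2. On the other hand G contains the 3-clique {4, 8, 9}. A clique must lie in a single bag of any decomposition, so no decomposition can have width below 2. Therefore the treewidth is 2.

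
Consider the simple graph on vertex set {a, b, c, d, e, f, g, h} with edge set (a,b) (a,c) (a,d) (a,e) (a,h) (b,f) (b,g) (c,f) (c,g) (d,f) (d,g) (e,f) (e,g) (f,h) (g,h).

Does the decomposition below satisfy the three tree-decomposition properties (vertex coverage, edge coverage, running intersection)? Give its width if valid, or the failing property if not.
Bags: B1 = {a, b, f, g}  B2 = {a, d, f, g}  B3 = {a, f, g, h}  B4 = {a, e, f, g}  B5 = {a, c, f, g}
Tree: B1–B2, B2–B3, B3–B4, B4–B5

Vertex coverage: the bags together contain {a, b, c, d, e, f, g, h}, the full vertex set. Edge coverage: each edge of G has both endpoints in at least one bag. Running intersection: for every vertex, the bags containing it form a connected subtree. All three properties hold, so this is a valid tree decomposition of width max|bag| − 1 = 3, and hence tw(G) ≤ 3.

Yes; width 3.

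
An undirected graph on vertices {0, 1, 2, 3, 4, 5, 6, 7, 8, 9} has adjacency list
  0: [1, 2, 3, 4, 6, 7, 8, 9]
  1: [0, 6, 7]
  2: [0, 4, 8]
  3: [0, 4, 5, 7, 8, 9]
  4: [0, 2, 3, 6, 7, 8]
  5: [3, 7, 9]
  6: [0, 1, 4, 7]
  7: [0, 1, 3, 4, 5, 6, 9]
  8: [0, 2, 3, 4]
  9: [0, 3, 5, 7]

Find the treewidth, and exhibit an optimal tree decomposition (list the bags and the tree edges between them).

Each bag holds 4 vertices, so the decomposition has width 3, which upper-bounds the treewidth. Conversely, {0, 1, 6, 7} is a clique of size 4, and the vertices of any clique must share a bag in every tree decomposition; so some bag has ≥ 4 vertices and tw(G) ≥ 3. Hence tw(G) = 3 exactly.

Treewidth 3.
One such decomposition:
Bags: B1 = {0, 2, 4, 8}  B2 = {0, 3, 4, 8}  B3 = {0, 3, 4, 7}  B4 = {0, 4, 6, 7}  B5 = {0, 1, 6, 7}  B6 = {0, 3, 7, 9}  B7 = {3, 5, 7, 9}
Tree: B1–B2, B2–B3, B3–B4, B4–B5, B3–B6, B6–B7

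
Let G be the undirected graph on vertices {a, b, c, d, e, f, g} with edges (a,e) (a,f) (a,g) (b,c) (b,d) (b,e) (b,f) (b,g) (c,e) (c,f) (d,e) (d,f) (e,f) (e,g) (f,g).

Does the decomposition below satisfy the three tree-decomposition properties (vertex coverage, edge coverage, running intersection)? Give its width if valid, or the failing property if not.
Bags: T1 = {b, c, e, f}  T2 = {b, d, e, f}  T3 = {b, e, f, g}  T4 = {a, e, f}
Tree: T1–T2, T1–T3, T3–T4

A tree decomposition must satisfy three properties: every vertex lies in some bag; for every edge, both endpoints lie together in some bag; and for every vertex, the bags containing it form a connected subtree. Here edge (g,a) lies in no bag, so the decomposition is invalid.

No — edge (g,a) lies in no bag.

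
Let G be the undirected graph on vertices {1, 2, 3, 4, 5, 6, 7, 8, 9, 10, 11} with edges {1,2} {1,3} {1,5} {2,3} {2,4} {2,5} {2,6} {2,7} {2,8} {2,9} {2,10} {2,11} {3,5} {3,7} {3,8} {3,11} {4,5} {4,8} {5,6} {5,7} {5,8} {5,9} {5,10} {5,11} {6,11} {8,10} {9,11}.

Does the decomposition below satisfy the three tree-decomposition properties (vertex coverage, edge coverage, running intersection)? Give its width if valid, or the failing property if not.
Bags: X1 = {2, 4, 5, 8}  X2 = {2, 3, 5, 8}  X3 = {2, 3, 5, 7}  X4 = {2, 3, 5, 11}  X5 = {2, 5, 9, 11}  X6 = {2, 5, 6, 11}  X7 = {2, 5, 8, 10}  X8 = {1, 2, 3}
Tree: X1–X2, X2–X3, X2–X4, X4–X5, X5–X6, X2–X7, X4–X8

No — edge (5,1) lies in no bag.

A tree decomposition must satisfy three properties: every vertex lies in some bag; for every edge, both endpoints lie together in some bag; and for every vertex, the bags containing it form a connected subtree. Here edge (5,1) lies in no bag, so the decomposition is invalid.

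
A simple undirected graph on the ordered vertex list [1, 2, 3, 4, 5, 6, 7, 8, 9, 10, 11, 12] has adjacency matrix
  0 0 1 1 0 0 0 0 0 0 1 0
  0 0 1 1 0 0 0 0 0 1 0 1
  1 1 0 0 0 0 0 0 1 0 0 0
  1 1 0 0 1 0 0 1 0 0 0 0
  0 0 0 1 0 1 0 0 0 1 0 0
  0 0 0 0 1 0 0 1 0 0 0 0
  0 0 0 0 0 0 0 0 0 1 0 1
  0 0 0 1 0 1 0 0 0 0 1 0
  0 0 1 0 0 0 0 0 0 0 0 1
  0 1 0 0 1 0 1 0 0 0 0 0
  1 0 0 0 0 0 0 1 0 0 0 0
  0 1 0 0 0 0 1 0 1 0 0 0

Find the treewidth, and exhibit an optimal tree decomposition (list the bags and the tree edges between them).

Each bag holds 4 vertices, so the decomposition has width 3, which upper-bounds the treewidth. For the lower bound: the 4 vertex sets {6,8,11}, {1}, {4}, {2,3,5,10} are disjoint, each induces a connected subgraph, and every pair is joined by at least one edge of G. Contracting each set to a single vertex therefore yields K_{4} as a minor, and since treewidth is minor-monotone, tw(G) ≥ tw(K_{4}) = 3. Hence tw(G) = 3 exactly.

Treewidth 3.
One such decomposition:
Bags: B1 = {1, 6, 8, 11}  B2 = {1, 4, 6, 8}  B3 = {1, 4, 5, 6}  B4 = {1, 3, 4, 5}  B5 = {2, 3, 4, 5}  B6 = {2, 3, 5, 10}  B7 = {2, 3, 9, 10}  B8 = {2, 9, 10, 12}  B9 = {7, 9, 10, 12}
Tree: B1–B2, B2–B3, B3–B4, B4–B5, B5–B6, B6–B7, B7–B8, B8–B9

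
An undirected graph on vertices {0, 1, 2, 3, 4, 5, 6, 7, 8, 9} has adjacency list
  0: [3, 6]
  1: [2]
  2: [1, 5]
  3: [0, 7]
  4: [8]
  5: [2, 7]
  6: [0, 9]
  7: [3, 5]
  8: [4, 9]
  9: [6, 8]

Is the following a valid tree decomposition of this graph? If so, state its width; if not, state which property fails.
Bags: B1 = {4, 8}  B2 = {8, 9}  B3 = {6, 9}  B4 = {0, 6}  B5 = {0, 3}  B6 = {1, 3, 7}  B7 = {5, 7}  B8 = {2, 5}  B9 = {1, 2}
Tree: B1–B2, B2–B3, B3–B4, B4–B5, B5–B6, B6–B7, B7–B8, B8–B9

A tree decomposition must satisfy three properties: every vertex lies in some bag; for every edge, both endpoints lie together in some bag; and for every vertex, the bags containing it form a connected subtree. Here bags containing vertex 1 are not connected in the tree, so the decomposition is invalid.

No — bags containing vertex 1 are not connected in the tree.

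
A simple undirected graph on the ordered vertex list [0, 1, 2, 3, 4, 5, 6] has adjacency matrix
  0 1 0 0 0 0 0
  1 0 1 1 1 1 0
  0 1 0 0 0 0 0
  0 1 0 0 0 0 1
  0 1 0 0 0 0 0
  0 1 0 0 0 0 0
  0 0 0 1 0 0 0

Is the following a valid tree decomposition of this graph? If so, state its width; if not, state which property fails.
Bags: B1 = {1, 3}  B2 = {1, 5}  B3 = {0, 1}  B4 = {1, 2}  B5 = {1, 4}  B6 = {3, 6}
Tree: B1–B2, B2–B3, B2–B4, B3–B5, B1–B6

Yes; width 1.

Every vertex of G appears in some bag (union = {0, 1, 2, 3, 4, 5, 6}); every edge is covered by a bag; and for each vertex v the set of bags containing v is connected in the bag tree. The decomposition is therefore valid. The largest bag has 2 vertices, so the width is 1.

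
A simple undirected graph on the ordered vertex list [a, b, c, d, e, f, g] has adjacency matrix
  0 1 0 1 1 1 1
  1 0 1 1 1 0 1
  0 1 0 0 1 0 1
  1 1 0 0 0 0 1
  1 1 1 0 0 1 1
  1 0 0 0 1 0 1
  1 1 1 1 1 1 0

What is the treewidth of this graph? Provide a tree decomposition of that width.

Every bag has size at most 4, so the width is 4 − 1 = 3 and tw(G) ≤ 3. On the other hand G contains the 4-clique {a, e, f, g}. A clique must lie in a single bag of any decomposition, so no decomposition can have width below 3. Hence tw(G) = 3 exactly.

Treewidth 3.
One such decomposition:
Bags: B1 = {a, b, d, g}  B2 = {a, b, e, g}  B3 = {a, e, f, g}  B4 = {b, c, e, g}
Tree: B1–B2, B2–B3, B2–B4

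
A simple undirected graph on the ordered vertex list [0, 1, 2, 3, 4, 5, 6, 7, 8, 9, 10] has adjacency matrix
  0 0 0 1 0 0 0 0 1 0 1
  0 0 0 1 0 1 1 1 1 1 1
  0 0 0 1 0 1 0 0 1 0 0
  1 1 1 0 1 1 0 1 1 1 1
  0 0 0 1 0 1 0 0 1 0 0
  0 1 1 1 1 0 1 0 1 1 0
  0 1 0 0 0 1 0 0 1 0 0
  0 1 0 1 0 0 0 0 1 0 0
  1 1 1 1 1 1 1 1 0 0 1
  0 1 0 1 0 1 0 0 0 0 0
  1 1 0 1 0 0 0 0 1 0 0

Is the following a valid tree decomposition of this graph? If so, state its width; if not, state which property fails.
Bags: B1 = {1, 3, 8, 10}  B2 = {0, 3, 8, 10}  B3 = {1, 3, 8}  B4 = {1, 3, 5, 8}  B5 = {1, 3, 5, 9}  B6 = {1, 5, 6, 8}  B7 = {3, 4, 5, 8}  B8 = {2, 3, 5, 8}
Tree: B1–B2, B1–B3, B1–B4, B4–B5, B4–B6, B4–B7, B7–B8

No — vertex 7 appears in no bag.

A tree decomposition must satisfy three properties: every vertex lies in some bag; for every edge, both endpoints lie together in some bag; and for every vertex, the bags containing it form a connected subtree. Here vertex 7 appears in no bag, so the decomposition is invalid.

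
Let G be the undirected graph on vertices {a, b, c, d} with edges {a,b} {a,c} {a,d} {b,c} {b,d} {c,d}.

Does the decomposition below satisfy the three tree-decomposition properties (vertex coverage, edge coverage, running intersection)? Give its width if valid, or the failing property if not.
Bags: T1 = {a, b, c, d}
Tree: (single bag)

Yes; width 3.

Vertex coverage: the bags together contain {a, b, c, d}, the full vertex set. Edge coverage: each edge of G has both endpoints in at least one bag. Running intersection: for every vertex, the bags containing it form a connected subtree. All three properties hold, so this is a valid tree decomposition of width max|bag| − 1 = 3, and hence tw(G) ≤ 3.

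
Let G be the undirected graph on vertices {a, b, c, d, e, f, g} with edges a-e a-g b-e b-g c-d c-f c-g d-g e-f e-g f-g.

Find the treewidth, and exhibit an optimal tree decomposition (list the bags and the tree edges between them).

Treewidth 2.
One such decomposition:
Bags: B1 = {c, f, g}  B2 = {e, f, g}  B3 = {b, e, g}  B4 = {a, e, g}  B5 = {c, d, g}
Tree: B1–B2, B2–B3, B2–B4, B1–B5

Every bag has size at most 3, so the width is 3 − 1 = 2 and tw(G) ≤ 2. Conversely, {c, d, g} is a clique of size 3, and the vertices of any clique must share a bag in every tree decomposition; so some bag has ≥ 3 vertices and tw(G) ≥ 2. Combining the bounds, tw(G) = 2.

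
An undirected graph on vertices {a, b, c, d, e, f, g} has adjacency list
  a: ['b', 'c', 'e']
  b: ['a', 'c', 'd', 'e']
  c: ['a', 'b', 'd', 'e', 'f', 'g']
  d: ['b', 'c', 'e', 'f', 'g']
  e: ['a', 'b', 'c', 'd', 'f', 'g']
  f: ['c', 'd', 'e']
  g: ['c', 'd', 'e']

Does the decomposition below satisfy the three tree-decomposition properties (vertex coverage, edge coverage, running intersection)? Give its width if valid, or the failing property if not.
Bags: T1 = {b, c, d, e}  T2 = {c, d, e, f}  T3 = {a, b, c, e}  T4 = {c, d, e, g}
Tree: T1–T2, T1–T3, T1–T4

Yes; width 3.

Vertex coverage: the bags together contain {a, b, c, d, e, f, g}, the full vertex set. Edge coverage: each edge of G has both endpoints in at least one bag. Running intersection: for every vertex, the bags containing it form a connected subtree. All three properties hold, so this is a valid tree decomposition of width max|bag| − 1 = 3, and hence tw(G) ≤ 3.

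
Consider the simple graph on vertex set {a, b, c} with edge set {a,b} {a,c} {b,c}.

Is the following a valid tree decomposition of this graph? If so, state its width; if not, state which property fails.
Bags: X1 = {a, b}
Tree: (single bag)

No — vertex c appears in no bag.

A tree decomposition must satisfy three properties: every vertex lies in some bag; for every edge, both endpoints lie together in some bag; and for every vertex, the bags containing it form a connected subtree. Here vertex c appears in no bag, so the decomposition is invalid.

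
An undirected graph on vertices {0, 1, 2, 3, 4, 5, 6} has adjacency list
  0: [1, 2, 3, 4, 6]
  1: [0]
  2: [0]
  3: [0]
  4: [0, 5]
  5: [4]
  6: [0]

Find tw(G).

1

A width-1 tree decomposition is:
Bags: B1 = {0, 4}  B2 = {0, 6}  B3 = {0, 1}  B4 = {4, 5}  B5 = {0, 3}  B6 = {0, 2}
Tree: B1–B2, B1–B3, B1–B4, B3–B5, B3–B6
Every bag has size at most 2, so the width is 2 − 1 = 1 and tw(G) ≤ 1. Any graph with an edge has treewidth ≥ 1, and G has the edge 0–4. Hence tw(G) = 1 exactly.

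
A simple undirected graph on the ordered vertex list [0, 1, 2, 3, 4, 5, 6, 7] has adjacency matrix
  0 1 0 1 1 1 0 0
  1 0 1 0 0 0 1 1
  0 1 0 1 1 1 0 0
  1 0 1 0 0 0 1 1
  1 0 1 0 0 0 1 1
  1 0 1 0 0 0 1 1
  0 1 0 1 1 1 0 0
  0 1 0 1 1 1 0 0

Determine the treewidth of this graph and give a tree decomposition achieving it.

The largest bag has 5 vertices, giving width 4; this decomposition certifies tw(G) ≤ 4. For the lower bound: the 5 vertex sets {0,1}, {4,7}, {2,5}, {6}, {3} are disjoint, each induces a connected subgraph, and every pair is joined by at least one edge of G. Contracting each set to a single vertex therefore yields K_{5} as a minor, and since treewidth is minor-monotone, tw(G) ≥ tw(K_{5}) = 4. Hence tw(G) = 4 exactly.

Treewidth 4.
Bags: B1 = {0, 1, 2, 6, 7}  B2 = {0, 2, 4, 6, 7}  B3 = {0, 2, 5, 6, 7}  B4 = {0, 2, 3, 6, 7}
Tree: B1–B2, B2–B3, B3–B4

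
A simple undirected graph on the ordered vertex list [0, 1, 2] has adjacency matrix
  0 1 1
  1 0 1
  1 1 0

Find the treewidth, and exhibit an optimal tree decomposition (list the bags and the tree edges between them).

With just one bag of size 3, the width is 3 − 1 = 2, so tw(G) ≤ 2. On the other hand G contains the 3-clique {0, 1, 2}. A clique must lie in a single bag of any decomposition, so no decomposition can have width below 2. The upper and lower bounds meet at 2, so that is the treewidth.

Treewidth 2.
One such decomposition:
Bags: B1 = {0, 1, 2}
Tree: (single bag)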